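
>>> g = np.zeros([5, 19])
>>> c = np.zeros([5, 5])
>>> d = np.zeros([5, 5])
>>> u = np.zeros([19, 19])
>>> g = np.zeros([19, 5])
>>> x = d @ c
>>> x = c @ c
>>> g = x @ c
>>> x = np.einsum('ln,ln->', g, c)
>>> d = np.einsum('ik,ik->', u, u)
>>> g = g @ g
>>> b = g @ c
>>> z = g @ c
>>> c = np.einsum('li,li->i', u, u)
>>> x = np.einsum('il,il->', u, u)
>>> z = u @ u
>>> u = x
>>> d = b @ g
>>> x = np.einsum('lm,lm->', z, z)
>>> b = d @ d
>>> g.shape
(5, 5)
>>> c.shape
(19,)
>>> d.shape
(5, 5)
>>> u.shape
()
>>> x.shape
()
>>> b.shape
(5, 5)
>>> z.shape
(19, 19)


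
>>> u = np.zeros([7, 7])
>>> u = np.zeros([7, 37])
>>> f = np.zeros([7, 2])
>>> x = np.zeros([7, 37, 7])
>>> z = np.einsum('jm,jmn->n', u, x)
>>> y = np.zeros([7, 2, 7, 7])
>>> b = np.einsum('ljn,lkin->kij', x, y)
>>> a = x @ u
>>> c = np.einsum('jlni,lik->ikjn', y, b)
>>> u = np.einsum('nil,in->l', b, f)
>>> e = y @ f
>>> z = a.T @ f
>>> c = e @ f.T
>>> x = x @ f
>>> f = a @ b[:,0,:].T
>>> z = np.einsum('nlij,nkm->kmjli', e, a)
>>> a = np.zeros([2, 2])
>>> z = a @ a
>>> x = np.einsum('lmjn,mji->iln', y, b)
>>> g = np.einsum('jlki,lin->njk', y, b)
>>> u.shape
(37,)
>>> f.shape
(7, 37, 2)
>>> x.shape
(37, 7, 7)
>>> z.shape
(2, 2)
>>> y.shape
(7, 2, 7, 7)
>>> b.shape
(2, 7, 37)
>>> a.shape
(2, 2)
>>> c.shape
(7, 2, 7, 7)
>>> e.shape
(7, 2, 7, 2)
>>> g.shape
(37, 7, 7)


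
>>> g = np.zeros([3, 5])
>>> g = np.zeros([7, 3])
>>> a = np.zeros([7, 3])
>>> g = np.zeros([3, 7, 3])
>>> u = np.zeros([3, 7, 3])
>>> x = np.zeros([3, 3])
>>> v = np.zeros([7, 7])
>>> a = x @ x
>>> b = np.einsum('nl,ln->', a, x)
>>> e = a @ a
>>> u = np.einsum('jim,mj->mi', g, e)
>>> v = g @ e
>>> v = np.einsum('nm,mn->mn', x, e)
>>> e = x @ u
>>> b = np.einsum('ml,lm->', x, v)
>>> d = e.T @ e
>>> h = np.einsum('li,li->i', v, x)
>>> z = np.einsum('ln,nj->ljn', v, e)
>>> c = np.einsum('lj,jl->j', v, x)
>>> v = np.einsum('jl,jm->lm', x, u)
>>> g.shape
(3, 7, 3)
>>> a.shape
(3, 3)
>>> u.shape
(3, 7)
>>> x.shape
(3, 3)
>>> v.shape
(3, 7)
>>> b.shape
()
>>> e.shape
(3, 7)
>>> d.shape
(7, 7)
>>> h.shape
(3,)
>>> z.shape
(3, 7, 3)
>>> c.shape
(3,)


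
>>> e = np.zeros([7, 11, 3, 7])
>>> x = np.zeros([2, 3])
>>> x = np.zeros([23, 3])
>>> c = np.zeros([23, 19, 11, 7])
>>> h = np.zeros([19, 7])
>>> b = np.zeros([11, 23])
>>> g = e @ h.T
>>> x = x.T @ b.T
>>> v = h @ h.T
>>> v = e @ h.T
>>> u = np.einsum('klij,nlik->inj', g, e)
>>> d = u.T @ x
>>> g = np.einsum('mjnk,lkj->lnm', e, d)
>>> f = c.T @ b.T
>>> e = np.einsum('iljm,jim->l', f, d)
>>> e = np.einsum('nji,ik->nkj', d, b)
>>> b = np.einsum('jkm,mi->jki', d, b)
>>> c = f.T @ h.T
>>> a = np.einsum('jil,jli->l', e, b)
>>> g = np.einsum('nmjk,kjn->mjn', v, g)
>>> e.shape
(19, 23, 7)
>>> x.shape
(3, 11)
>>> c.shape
(11, 19, 11, 19)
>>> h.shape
(19, 7)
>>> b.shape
(19, 7, 23)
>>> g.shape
(11, 3, 7)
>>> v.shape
(7, 11, 3, 19)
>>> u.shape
(3, 7, 19)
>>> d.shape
(19, 7, 11)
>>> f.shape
(7, 11, 19, 11)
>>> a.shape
(7,)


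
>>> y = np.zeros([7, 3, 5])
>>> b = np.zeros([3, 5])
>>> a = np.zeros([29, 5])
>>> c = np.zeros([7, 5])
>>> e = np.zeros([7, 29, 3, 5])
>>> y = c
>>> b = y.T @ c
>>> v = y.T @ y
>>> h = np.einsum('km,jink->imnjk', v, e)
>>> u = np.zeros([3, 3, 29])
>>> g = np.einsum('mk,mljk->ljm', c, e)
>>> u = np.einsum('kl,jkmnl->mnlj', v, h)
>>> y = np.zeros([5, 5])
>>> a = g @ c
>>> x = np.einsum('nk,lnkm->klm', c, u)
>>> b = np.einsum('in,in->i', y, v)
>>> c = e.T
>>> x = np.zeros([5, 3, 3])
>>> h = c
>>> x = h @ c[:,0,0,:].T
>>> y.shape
(5, 5)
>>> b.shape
(5,)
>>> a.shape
(29, 3, 5)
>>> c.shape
(5, 3, 29, 7)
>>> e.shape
(7, 29, 3, 5)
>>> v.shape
(5, 5)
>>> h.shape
(5, 3, 29, 7)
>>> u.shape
(3, 7, 5, 29)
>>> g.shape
(29, 3, 7)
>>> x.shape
(5, 3, 29, 5)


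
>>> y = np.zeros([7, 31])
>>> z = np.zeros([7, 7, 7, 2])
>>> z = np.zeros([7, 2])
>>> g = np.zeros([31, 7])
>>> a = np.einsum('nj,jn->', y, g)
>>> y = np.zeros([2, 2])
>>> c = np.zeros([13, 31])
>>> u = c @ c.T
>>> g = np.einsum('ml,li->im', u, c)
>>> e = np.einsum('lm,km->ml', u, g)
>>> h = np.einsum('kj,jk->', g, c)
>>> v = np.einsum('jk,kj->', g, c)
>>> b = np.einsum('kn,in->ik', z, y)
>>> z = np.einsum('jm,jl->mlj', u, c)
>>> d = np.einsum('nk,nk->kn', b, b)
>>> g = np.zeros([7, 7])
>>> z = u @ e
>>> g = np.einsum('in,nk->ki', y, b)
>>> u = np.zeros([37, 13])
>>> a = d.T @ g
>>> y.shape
(2, 2)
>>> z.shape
(13, 13)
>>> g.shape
(7, 2)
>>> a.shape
(2, 2)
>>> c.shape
(13, 31)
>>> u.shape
(37, 13)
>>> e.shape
(13, 13)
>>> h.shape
()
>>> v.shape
()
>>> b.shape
(2, 7)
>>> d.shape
(7, 2)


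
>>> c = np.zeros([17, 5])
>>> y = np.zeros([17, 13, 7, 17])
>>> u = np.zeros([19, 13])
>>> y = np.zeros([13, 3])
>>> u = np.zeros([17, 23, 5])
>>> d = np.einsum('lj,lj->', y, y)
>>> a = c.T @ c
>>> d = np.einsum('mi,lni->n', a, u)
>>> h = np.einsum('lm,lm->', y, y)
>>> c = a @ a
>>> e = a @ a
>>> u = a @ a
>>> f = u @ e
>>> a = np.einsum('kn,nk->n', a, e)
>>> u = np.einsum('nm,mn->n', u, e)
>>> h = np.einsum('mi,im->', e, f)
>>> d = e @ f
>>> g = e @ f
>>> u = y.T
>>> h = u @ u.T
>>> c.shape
(5, 5)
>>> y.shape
(13, 3)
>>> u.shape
(3, 13)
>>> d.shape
(5, 5)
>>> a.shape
(5,)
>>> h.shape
(3, 3)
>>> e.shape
(5, 5)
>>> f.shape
(5, 5)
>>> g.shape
(5, 5)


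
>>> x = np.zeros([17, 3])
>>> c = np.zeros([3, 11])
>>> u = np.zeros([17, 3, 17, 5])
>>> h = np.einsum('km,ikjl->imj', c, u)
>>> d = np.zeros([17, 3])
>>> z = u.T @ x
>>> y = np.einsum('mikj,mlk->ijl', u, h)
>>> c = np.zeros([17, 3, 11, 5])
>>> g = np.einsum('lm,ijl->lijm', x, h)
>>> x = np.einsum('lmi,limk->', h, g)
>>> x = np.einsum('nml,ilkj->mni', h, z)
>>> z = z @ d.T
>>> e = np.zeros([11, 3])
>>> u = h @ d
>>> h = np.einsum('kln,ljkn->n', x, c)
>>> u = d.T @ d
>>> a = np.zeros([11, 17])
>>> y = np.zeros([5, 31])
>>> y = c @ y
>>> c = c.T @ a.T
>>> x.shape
(11, 17, 5)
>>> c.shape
(5, 11, 3, 11)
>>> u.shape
(3, 3)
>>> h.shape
(5,)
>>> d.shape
(17, 3)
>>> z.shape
(5, 17, 3, 17)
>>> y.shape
(17, 3, 11, 31)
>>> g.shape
(17, 17, 11, 3)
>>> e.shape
(11, 3)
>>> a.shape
(11, 17)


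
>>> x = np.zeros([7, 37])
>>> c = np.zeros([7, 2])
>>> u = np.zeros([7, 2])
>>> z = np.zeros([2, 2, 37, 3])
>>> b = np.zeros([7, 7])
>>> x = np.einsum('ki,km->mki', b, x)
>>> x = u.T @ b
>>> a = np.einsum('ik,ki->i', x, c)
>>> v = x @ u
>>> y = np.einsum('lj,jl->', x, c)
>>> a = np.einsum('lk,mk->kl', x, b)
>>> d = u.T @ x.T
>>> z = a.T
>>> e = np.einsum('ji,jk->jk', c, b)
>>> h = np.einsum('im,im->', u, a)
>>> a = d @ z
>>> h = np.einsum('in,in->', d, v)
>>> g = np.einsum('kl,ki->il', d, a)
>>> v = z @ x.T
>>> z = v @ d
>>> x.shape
(2, 7)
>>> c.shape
(7, 2)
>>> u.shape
(7, 2)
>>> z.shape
(2, 2)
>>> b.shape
(7, 7)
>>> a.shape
(2, 7)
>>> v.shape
(2, 2)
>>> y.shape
()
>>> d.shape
(2, 2)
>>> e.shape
(7, 7)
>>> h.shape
()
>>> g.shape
(7, 2)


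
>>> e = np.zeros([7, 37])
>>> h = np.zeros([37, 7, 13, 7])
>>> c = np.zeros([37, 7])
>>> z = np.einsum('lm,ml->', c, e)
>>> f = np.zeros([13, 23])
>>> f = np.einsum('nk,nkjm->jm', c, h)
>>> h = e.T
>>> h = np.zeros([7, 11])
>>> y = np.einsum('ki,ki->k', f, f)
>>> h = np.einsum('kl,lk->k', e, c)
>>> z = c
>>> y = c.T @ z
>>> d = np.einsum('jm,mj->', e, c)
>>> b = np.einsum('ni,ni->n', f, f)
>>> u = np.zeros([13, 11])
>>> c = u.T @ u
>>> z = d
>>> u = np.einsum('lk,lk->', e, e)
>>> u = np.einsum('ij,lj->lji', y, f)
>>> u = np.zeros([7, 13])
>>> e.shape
(7, 37)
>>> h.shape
(7,)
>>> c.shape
(11, 11)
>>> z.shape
()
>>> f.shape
(13, 7)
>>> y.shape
(7, 7)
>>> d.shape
()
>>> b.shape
(13,)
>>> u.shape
(7, 13)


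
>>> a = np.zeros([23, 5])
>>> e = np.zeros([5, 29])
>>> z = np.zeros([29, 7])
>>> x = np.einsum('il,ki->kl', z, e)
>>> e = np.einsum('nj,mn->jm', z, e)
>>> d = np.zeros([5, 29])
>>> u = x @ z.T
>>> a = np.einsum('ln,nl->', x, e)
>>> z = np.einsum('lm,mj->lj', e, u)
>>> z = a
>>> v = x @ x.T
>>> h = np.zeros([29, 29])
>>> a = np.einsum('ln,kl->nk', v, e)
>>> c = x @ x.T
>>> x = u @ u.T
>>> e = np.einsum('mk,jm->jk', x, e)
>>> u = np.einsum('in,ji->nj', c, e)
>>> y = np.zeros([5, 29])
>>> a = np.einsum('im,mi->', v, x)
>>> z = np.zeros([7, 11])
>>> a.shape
()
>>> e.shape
(7, 5)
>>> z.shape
(7, 11)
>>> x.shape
(5, 5)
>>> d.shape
(5, 29)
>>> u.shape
(5, 7)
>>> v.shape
(5, 5)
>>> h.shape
(29, 29)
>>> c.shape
(5, 5)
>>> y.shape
(5, 29)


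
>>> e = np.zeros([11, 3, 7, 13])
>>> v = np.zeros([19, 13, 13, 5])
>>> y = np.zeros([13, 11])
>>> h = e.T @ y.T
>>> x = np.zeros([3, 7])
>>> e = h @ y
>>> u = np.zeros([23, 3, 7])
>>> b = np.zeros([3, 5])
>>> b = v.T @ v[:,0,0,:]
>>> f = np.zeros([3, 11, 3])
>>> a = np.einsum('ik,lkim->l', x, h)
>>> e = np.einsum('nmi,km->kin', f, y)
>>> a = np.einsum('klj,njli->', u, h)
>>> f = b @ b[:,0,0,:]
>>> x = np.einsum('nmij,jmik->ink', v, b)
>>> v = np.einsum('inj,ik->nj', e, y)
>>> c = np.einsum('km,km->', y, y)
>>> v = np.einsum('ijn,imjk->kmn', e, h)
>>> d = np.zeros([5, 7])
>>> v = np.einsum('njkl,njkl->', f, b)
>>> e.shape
(13, 3, 3)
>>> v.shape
()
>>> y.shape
(13, 11)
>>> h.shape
(13, 7, 3, 13)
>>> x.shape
(13, 19, 5)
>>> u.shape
(23, 3, 7)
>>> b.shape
(5, 13, 13, 5)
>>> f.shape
(5, 13, 13, 5)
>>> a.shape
()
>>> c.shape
()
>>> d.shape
(5, 7)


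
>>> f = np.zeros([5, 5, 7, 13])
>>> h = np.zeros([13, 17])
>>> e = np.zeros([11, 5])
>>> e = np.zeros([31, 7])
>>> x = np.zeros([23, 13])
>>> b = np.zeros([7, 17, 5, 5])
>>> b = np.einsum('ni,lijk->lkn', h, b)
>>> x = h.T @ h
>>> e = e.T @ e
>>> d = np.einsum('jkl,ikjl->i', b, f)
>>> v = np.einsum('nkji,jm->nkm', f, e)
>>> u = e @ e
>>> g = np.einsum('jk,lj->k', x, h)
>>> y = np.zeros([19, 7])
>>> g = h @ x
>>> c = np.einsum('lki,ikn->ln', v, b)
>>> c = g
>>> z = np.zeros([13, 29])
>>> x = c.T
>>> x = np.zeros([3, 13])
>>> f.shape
(5, 5, 7, 13)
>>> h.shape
(13, 17)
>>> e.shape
(7, 7)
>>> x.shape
(3, 13)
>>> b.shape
(7, 5, 13)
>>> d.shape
(5,)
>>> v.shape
(5, 5, 7)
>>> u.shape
(7, 7)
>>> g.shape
(13, 17)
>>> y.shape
(19, 7)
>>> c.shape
(13, 17)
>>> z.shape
(13, 29)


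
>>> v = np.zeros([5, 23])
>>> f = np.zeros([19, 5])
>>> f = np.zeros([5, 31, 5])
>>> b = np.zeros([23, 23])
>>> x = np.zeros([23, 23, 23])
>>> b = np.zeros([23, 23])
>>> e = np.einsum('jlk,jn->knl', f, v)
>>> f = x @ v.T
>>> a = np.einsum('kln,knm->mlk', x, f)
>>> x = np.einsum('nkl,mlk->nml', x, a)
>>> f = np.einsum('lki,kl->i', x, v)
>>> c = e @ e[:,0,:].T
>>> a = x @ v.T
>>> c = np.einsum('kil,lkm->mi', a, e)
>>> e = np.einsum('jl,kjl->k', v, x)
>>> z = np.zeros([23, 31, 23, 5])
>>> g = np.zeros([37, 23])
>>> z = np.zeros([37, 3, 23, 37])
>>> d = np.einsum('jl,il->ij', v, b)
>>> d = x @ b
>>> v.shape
(5, 23)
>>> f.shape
(23,)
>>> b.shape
(23, 23)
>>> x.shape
(23, 5, 23)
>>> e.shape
(23,)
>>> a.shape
(23, 5, 5)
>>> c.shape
(31, 5)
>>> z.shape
(37, 3, 23, 37)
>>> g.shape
(37, 23)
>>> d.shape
(23, 5, 23)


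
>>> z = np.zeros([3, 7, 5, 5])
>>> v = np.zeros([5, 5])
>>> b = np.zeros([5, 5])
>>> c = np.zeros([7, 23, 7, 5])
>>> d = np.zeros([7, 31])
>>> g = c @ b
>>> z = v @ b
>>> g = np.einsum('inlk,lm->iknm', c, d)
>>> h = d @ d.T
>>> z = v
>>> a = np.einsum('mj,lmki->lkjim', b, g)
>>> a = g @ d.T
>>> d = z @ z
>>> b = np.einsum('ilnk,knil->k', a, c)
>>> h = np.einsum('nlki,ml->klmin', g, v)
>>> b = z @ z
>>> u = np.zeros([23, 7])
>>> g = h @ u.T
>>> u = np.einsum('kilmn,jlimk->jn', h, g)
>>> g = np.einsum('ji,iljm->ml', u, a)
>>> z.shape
(5, 5)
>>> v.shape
(5, 5)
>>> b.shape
(5, 5)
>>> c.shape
(7, 23, 7, 5)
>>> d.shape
(5, 5)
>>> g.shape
(7, 5)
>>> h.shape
(23, 5, 5, 31, 7)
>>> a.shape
(7, 5, 23, 7)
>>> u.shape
(23, 7)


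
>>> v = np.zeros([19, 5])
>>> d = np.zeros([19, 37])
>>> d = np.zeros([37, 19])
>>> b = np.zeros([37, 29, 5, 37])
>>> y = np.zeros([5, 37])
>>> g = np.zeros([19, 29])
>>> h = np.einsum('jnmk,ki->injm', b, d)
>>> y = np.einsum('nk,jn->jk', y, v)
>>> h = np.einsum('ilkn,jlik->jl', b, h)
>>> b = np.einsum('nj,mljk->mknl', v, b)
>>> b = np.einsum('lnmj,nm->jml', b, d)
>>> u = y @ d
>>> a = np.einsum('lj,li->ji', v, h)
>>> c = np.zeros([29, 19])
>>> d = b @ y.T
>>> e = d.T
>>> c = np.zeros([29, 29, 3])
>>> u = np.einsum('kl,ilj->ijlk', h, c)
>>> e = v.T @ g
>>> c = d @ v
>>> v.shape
(19, 5)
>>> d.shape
(29, 19, 19)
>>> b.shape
(29, 19, 37)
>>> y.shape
(19, 37)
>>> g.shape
(19, 29)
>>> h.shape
(19, 29)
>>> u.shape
(29, 3, 29, 19)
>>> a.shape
(5, 29)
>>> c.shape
(29, 19, 5)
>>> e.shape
(5, 29)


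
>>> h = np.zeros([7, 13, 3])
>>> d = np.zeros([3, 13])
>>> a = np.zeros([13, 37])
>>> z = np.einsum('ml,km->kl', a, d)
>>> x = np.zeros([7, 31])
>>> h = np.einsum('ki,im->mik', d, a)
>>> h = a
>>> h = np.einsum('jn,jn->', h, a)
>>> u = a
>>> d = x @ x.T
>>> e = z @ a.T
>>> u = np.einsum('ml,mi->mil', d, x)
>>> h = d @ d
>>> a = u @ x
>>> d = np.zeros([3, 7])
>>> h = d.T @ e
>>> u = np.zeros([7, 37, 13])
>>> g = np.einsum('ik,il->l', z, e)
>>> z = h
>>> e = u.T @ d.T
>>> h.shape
(7, 13)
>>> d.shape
(3, 7)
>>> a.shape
(7, 31, 31)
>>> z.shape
(7, 13)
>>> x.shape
(7, 31)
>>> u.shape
(7, 37, 13)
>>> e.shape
(13, 37, 3)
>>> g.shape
(13,)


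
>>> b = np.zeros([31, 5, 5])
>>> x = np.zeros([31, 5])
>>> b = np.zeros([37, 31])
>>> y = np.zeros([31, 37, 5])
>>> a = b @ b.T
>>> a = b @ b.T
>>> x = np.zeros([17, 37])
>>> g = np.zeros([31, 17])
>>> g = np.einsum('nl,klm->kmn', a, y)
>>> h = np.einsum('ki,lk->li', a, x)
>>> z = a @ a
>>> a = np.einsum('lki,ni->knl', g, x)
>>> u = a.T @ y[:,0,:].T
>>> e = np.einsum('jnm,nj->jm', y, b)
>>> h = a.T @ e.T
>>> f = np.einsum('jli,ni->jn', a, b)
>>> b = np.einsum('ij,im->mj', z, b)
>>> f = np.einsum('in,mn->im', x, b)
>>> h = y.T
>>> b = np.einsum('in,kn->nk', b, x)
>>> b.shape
(37, 17)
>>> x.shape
(17, 37)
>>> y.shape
(31, 37, 5)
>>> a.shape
(5, 17, 31)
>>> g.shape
(31, 5, 37)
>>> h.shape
(5, 37, 31)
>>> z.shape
(37, 37)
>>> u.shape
(31, 17, 31)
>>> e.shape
(31, 5)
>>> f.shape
(17, 31)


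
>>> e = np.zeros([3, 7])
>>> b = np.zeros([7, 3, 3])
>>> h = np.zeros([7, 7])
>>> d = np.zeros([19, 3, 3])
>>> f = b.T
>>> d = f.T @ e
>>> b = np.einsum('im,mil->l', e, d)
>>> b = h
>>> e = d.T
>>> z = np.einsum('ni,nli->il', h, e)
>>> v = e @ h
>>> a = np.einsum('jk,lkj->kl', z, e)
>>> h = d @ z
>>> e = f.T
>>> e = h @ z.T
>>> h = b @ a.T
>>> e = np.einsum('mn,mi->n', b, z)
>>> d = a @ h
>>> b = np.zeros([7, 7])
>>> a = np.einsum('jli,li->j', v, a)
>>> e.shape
(7,)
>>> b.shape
(7, 7)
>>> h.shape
(7, 3)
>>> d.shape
(3, 3)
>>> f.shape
(3, 3, 7)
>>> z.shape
(7, 3)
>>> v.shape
(7, 3, 7)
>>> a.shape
(7,)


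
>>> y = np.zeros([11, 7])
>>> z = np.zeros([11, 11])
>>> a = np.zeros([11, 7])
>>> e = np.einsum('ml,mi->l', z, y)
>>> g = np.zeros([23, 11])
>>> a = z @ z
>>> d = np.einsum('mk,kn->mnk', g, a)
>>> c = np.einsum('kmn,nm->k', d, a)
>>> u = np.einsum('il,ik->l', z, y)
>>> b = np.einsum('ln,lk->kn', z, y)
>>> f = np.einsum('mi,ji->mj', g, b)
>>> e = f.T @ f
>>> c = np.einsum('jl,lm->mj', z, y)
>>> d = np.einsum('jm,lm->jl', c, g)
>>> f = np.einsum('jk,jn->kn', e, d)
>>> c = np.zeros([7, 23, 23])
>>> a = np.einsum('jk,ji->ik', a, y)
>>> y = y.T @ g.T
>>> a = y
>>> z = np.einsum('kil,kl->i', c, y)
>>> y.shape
(7, 23)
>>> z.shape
(23,)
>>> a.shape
(7, 23)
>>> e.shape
(7, 7)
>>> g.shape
(23, 11)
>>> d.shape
(7, 23)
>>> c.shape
(7, 23, 23)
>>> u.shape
(11,)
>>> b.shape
(7, 11)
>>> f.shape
(7, 23)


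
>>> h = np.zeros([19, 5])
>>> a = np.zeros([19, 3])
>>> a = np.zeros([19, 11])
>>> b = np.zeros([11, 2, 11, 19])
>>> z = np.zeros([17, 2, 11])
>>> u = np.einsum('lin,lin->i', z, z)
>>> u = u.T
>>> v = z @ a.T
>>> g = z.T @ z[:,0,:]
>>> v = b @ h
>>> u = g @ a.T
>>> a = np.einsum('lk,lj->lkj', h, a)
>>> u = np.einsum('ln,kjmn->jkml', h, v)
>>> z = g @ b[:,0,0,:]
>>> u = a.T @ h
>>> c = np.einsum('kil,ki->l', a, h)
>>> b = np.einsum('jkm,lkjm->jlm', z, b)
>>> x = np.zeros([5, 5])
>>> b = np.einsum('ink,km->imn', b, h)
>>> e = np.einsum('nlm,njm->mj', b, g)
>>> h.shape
(19, 5)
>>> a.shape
(19, 5, 11)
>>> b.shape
(11, 5, 11)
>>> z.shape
(11, 2, 19)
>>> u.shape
(11, 5, 5)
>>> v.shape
(11, 2, 11, 5)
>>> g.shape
(11, 2, 11)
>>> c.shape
(11,)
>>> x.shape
(5, 5)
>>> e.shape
(11, 2)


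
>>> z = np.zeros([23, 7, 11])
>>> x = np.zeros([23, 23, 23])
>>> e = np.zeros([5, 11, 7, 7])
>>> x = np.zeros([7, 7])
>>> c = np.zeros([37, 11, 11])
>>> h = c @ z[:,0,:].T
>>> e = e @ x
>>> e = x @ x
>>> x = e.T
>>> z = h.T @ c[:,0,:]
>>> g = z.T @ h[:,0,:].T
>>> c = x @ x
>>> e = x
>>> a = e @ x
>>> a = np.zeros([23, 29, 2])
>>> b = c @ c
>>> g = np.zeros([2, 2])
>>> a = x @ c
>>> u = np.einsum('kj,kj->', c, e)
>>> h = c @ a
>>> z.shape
(23, 11, 11)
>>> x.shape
(7, 7)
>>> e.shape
(7, 7)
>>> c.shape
(7, 7)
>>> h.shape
(7, 7)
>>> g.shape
(2, 2)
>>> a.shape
(7, 7)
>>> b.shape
(7, 7)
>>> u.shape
()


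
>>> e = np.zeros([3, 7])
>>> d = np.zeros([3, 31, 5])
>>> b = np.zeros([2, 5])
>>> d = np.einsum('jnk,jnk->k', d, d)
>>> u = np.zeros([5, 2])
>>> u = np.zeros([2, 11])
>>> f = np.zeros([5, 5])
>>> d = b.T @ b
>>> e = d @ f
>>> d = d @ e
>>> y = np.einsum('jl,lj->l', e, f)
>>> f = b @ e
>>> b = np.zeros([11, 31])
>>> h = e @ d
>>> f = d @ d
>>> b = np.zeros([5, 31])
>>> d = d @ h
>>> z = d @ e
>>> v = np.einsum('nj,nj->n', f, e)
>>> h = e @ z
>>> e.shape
(5, 5)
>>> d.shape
(5, 5)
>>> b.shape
(5, 31)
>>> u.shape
(2, 11)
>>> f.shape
(5, 5)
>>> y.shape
(5,)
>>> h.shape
(5, 5)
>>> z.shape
(5, 5)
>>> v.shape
(5,)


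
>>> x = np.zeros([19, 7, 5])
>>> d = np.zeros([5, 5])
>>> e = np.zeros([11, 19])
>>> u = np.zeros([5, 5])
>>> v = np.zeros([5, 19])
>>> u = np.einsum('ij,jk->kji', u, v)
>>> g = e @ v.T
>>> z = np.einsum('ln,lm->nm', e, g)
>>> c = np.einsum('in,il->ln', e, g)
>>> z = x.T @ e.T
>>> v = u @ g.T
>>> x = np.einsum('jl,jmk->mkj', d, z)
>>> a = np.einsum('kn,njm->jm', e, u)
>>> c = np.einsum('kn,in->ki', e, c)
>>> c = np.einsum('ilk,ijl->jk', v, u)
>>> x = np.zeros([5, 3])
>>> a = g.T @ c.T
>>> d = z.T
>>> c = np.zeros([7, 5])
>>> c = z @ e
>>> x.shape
(5, 3)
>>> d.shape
(11, 7, 5)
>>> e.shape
(11, 19)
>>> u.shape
(19, 5, 5)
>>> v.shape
(19, 5, 11)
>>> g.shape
(11, 5)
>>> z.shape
(5, 7, 11)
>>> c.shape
(5, 7, 19)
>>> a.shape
(5, 5)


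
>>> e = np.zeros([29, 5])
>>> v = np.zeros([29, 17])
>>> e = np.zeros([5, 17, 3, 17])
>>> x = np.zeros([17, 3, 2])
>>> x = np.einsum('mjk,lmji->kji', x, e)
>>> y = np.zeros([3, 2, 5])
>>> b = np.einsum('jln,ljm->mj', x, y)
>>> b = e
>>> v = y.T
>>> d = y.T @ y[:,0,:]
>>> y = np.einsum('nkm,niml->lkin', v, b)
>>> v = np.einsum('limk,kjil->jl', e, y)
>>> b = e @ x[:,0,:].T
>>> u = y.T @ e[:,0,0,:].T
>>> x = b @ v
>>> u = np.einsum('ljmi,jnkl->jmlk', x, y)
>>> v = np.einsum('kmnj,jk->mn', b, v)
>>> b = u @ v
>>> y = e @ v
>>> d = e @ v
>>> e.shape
(5, 17, 3, 17)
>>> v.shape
(17, 3)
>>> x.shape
(5, 17, 3, 5)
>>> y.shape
(5, 17, 3, 3)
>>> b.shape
(17, 3, 5, 3)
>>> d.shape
(5, 17, 3, 3)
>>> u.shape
(17, 3, 5, 17)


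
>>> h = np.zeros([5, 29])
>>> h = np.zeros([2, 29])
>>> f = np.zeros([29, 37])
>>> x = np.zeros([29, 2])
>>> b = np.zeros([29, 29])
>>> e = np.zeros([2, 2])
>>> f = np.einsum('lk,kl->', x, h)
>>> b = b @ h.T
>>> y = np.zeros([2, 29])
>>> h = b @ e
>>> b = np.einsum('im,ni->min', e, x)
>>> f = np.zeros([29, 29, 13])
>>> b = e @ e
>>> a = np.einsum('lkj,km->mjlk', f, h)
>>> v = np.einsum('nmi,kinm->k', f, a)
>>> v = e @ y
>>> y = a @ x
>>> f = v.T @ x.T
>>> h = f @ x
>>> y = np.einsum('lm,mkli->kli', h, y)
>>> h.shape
(29, 2)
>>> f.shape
(29, 29)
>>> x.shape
(29, 2)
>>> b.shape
(2, 2)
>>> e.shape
(2, 2)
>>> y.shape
(13, 29, 2)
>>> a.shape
(2, 13, 29, 29)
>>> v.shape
(2, 29)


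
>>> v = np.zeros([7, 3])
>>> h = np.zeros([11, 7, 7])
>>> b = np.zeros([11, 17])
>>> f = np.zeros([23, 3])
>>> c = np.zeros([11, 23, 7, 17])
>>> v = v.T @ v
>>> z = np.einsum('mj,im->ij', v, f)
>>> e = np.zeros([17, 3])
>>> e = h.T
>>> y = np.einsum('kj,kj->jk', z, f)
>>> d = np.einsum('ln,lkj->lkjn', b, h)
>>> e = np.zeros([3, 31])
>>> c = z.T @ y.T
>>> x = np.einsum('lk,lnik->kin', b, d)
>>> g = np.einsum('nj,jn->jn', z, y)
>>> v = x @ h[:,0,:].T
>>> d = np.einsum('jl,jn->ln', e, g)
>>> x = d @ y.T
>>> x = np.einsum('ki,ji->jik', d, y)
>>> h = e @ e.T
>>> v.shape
(17, 7, 11)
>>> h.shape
(3, 3)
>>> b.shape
(11, 17)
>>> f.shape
(23, 3)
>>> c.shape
(3, 3)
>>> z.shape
(23, 3)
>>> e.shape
(3, 31)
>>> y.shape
(3, 23)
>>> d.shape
(31, 23)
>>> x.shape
(3, 23, 31)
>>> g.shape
(3, 23)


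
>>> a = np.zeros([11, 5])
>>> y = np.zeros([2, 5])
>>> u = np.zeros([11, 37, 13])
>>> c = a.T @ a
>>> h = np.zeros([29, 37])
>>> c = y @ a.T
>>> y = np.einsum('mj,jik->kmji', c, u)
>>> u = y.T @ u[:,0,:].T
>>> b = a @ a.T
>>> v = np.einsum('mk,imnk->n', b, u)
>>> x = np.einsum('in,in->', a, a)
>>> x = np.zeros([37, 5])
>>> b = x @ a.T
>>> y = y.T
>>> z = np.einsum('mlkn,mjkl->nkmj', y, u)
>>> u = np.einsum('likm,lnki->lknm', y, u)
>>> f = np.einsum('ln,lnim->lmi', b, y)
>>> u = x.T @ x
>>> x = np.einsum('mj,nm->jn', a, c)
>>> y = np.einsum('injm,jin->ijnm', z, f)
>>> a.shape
(11, 5)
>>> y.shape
(13, 37, 2, 11)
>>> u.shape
(5, 5)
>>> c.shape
(2, 11)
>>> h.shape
(29, 37)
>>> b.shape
(37, 11)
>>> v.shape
(2,)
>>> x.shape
(5, 2)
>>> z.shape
(13, 2, 37, 11)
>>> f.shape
(37, 13, 2)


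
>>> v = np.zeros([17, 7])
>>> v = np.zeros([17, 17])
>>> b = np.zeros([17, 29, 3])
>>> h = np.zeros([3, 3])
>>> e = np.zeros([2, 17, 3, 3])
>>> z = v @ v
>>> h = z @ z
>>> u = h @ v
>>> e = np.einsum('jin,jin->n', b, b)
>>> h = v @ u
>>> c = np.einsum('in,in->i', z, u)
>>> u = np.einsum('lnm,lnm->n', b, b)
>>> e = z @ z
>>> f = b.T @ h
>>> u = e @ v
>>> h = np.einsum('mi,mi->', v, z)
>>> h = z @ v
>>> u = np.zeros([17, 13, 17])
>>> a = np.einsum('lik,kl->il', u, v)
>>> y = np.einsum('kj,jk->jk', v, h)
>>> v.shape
(17, 17)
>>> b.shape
(17, 29, 3)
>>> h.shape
(17, 17)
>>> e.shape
(17, 17)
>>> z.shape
(17, 17)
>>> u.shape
(17, 13, 17)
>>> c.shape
(17,)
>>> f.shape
(3, 29, 17)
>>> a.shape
(13, 17)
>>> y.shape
(17, 17)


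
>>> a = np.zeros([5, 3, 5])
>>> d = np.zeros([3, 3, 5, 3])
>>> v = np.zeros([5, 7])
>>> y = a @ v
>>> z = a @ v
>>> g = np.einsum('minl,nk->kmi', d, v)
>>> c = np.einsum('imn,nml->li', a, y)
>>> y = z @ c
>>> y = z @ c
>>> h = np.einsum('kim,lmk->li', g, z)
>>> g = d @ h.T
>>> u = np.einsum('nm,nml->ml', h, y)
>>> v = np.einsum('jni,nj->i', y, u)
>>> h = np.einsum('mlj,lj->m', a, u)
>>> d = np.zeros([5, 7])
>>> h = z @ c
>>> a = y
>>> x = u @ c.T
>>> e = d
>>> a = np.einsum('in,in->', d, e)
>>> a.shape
()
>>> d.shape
(5, 7)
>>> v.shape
(5,)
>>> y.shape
(5, 3, 5)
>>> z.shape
(5, 3, 7)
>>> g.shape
(3, 3, 5, 5)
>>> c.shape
(7, 5)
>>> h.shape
(5, 3, 5)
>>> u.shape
(3, 5)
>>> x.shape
(3, 7)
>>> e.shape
(5, 7)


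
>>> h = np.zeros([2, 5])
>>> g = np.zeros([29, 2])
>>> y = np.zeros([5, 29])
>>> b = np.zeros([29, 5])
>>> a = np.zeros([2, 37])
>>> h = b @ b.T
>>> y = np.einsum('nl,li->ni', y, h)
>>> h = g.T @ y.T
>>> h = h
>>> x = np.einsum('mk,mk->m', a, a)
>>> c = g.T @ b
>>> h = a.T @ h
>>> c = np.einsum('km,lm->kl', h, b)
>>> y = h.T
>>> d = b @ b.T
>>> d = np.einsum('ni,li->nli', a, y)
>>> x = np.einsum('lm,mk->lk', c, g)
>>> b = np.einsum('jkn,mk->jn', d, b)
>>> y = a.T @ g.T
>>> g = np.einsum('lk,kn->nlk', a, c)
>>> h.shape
(37, 5)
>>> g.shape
(29, 2, 37)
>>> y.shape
(37, 29)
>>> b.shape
(2, 37)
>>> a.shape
(2, 37)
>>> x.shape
(37, 2)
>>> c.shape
(37, 29)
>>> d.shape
(2, 5, 37)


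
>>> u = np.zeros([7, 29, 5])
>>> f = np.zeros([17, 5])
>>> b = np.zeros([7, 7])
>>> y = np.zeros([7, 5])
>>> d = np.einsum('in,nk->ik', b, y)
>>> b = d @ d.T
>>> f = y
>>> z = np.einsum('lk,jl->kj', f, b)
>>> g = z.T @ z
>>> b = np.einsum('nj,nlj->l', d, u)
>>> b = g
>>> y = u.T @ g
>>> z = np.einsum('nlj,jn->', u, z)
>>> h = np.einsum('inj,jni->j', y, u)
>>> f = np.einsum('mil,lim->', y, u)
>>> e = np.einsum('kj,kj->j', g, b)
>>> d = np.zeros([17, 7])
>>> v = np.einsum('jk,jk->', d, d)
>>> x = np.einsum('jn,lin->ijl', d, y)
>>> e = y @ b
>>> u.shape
(7, 29, 5)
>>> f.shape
()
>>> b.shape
(7, 7)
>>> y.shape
(5, 29, 7)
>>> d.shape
(17, 7)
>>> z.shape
()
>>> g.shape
(7, 7)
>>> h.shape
(7,)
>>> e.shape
(5, 29, 7)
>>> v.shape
()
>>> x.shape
(29, 17, 5)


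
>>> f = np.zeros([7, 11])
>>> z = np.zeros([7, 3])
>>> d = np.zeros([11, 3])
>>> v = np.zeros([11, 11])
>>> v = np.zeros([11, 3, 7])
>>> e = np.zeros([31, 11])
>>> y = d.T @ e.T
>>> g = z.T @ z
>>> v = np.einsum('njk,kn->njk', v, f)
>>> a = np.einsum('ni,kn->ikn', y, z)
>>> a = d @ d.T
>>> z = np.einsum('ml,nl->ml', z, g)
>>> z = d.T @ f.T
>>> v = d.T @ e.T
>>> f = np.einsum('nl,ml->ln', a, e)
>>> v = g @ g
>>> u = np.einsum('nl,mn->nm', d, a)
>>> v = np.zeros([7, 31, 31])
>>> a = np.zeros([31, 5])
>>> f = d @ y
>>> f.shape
(11, 31)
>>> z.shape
(3, 7)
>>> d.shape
(11, 3)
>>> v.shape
(7, 31, 31)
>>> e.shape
(31, 11)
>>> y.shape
(3, 31)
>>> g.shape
(3, 3)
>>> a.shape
(31, 5)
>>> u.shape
(11, 11)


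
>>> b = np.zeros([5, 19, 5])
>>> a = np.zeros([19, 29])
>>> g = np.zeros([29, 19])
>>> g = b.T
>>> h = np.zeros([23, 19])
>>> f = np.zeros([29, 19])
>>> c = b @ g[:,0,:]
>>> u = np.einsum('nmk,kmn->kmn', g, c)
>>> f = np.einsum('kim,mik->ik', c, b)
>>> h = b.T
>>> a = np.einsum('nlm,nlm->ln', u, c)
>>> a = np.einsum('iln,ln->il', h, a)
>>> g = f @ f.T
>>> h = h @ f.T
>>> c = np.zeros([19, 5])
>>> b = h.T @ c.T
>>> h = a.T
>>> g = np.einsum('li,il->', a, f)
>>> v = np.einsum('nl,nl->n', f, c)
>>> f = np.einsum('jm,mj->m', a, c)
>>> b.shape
(19, 19, 19)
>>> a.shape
(5, 19)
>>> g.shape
()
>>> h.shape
(19, 5)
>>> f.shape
(19,)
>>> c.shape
(19, 5)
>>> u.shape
(5, 19, 5)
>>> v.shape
(19,)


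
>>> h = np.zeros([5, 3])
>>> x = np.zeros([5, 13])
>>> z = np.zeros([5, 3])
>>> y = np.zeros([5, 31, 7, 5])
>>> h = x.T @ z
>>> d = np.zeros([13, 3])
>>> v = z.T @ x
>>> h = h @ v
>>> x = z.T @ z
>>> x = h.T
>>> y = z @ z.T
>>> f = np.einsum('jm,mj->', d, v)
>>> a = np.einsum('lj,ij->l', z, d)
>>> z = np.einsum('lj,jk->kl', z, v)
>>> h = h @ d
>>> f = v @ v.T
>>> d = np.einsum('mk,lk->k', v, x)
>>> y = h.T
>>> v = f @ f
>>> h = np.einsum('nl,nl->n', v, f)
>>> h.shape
(3,)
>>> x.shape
(13, 13)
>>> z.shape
(13, 5)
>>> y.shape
(3, 13)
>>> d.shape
(13,)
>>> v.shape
(3, 3)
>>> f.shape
(3, 3)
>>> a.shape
(5,)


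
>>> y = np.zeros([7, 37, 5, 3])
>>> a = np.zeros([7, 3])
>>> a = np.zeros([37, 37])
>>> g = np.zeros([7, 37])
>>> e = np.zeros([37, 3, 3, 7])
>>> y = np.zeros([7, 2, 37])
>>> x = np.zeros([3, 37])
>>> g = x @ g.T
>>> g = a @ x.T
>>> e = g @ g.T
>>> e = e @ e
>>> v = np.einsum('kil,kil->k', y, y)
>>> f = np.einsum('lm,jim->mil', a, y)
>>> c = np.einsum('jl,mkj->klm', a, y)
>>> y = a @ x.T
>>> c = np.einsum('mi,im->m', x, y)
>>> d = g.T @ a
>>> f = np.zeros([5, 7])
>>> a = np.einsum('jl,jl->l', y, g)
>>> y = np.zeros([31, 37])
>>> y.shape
(31, 37)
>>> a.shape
(3,)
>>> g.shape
(37, 3)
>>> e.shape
(37, 37)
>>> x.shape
(3, 37)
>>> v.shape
(7,)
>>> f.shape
(5, 7)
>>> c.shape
(3,)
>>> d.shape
(3, 37)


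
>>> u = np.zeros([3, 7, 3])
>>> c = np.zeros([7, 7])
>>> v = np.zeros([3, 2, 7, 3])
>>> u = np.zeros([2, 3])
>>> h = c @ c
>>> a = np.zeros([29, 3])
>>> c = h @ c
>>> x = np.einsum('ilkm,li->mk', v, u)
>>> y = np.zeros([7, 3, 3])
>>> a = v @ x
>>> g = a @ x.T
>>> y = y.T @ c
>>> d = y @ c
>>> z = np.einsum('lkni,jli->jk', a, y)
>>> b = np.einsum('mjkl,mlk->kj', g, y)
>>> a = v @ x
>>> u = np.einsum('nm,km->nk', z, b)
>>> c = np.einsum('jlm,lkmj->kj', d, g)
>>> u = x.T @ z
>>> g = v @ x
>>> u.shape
(7, 2)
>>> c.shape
(2, 3)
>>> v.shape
(3, 2, 7, 3)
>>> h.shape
(7, 7)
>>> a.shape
(3, 2, 7, 7)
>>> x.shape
(3, 7)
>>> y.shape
(3, 3, 7)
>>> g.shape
(3, 2, 7, 7)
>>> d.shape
(3, 3, 7)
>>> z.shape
(3, 2)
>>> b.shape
(7, 2)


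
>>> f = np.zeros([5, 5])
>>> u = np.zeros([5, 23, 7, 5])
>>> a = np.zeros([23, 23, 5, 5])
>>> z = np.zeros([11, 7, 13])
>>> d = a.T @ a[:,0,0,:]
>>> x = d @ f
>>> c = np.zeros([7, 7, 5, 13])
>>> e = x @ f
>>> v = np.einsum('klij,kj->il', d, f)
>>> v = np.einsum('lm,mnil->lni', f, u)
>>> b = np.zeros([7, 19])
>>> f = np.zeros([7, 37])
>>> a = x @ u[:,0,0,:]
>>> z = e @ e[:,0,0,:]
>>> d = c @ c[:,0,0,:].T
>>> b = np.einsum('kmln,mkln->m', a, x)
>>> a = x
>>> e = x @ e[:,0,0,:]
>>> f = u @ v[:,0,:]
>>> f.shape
(5, 23, 7, 7)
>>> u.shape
(5, 23, 7, 5)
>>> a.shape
(5, 5, 23, 5)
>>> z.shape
(5, 5, 23, 5)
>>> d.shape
(7, 7, 5, 7)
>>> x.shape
(5, 5, 23, 5)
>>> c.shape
(7, 7, 5, 13)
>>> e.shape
(5, 5, 23, 5)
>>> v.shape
(5, 23, 7)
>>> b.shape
(5,)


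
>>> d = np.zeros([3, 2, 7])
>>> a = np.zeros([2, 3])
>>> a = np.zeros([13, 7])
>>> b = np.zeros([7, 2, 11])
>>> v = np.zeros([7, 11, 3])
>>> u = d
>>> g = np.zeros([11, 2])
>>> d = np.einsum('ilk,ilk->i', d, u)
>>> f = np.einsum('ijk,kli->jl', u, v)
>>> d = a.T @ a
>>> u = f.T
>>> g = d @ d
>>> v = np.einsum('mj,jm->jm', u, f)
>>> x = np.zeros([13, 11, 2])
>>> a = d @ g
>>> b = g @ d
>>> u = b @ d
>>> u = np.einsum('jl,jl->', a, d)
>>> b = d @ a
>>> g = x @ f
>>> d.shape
(7, 7)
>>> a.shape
(7, 7)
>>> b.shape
(7, 7)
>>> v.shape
(2, 11)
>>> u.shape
()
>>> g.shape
(13, 11, 11)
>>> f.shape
(2, 11)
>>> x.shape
(13, 11, 2)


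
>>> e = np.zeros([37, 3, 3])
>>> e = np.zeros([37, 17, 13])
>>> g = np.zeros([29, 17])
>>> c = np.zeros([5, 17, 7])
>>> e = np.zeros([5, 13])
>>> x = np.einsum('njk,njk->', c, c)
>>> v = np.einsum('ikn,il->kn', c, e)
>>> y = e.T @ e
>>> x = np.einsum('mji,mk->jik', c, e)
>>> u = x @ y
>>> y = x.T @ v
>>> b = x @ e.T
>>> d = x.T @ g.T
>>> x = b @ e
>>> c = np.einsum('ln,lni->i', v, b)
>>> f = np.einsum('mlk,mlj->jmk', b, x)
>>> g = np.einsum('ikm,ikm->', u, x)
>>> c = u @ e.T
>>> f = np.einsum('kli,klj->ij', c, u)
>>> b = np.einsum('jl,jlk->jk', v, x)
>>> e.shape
(5, 13)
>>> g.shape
()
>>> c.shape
(17, 7, 5)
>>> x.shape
(17, 7, 13)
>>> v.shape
(17, 7)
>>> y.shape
(13, 7, 7)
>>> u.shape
(17, 7, 13)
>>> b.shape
(17, 13)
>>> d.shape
(13, 7, 29)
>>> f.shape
(5, 13)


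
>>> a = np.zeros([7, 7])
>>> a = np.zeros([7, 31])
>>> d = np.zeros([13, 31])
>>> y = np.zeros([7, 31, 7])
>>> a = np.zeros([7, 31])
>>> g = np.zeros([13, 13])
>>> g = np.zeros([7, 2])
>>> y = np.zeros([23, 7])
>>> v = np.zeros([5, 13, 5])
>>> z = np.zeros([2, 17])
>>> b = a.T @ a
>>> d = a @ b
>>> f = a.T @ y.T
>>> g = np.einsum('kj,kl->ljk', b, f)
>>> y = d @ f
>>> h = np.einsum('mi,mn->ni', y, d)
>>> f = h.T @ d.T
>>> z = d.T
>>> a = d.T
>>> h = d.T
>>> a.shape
(31, 7)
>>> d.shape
(7, 31)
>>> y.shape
(7, 23)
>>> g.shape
(23, 31, 31)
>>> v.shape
(5, 13, 5)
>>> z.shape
(31, 7)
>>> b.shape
(31, 31)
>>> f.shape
(23, 7)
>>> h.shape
(31, 7)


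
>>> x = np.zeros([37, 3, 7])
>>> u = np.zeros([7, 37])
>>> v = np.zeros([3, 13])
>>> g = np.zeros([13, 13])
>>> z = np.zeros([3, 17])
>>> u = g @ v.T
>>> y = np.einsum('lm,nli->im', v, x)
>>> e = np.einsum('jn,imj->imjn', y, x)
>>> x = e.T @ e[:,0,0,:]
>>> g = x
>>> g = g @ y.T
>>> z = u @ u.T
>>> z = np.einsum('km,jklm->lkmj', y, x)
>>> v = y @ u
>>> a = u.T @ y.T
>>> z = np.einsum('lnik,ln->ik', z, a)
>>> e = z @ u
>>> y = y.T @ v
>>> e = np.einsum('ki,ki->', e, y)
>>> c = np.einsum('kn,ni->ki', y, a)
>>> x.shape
(13, 7, 3, 13)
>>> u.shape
(13, 3)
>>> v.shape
(7, 3)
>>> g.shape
(13, 7, 3, 7)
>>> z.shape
(13, 13)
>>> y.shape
(13, 3)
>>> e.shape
()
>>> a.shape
(3, 7)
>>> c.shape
(13, 7)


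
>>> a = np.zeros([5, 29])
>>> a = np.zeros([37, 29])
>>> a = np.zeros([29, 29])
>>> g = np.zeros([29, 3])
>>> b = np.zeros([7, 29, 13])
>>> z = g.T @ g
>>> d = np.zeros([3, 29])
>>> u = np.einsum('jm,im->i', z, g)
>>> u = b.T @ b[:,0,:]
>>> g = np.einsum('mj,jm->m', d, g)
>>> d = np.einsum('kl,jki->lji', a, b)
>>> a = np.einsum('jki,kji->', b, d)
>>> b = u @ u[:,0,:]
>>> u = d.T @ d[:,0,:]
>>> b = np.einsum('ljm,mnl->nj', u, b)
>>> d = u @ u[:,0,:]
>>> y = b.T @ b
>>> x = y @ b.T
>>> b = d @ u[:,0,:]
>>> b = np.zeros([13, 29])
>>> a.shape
()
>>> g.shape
(3,)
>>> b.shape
(13, 29)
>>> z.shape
(3, 3)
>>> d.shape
(13, 7, 13)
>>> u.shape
(13, 7, 13)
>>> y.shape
(7, 7)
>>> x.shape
(7, 29)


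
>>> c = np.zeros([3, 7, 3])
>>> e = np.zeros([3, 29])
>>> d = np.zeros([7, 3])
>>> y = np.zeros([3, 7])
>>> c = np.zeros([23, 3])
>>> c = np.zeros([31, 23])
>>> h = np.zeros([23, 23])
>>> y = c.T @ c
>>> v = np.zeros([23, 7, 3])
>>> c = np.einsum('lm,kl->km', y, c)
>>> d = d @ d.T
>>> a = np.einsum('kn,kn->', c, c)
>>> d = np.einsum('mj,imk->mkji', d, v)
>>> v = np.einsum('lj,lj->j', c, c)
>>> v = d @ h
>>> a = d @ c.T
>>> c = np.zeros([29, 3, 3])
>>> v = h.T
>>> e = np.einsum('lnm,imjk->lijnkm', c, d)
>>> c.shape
(29, 3, 3)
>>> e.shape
(29, 7, 7, 3, 23, 3)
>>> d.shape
(7, 3, 7, 23)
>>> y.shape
(23, 23)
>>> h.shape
(23, 23)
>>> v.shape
(23, 23)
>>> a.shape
(7, 3, 7, 31)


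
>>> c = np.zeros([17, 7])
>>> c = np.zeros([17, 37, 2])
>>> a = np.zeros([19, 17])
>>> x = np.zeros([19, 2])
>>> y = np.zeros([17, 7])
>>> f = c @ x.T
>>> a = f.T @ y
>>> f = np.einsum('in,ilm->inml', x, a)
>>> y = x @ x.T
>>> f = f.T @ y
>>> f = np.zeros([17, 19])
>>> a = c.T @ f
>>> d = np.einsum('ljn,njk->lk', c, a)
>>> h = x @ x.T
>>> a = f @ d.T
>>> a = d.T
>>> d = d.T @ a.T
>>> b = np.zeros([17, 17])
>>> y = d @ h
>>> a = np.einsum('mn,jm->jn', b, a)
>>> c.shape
(17, 37, 2)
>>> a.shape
(19, 17)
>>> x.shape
(19, 2)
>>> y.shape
(19, 19)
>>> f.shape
(17, 19)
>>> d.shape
(19, 19)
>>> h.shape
(19, 19)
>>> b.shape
(17, 17)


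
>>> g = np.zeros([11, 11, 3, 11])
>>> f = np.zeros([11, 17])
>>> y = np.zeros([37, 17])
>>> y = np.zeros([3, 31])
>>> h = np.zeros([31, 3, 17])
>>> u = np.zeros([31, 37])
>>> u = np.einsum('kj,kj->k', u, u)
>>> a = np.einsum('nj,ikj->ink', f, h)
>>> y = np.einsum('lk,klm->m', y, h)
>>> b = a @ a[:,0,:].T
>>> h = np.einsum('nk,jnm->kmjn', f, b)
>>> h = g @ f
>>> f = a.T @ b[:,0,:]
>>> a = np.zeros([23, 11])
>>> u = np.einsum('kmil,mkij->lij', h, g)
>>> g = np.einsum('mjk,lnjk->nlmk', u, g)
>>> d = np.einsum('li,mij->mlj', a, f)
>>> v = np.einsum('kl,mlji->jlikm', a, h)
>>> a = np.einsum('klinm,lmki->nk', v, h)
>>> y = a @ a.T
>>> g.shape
(11, 11, 17, 11)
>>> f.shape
(3, 11, 31)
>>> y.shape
(23, 23)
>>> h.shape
(11, 11, 3, 17)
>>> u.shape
(17, 3, 11)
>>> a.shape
(23, 3)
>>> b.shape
(31, 11, 31)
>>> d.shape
(3, 23, 31)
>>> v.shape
(3, 11, 17, 23, 11)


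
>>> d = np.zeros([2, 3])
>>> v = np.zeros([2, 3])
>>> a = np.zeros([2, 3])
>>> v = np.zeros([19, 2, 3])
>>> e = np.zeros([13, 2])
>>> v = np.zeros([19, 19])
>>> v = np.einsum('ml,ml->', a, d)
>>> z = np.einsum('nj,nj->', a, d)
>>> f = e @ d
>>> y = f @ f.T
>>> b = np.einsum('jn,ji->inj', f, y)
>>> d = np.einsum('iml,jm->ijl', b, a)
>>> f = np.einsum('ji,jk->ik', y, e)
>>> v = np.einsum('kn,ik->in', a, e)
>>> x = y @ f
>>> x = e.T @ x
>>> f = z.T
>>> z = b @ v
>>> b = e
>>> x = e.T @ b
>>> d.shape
(13, 2, 13)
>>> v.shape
(13, 3)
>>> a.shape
(2, 3)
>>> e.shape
(13, 2)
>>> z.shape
(13, 3, 3)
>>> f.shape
()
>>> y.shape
(13, 13)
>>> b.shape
(13, 2)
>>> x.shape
(2, 2)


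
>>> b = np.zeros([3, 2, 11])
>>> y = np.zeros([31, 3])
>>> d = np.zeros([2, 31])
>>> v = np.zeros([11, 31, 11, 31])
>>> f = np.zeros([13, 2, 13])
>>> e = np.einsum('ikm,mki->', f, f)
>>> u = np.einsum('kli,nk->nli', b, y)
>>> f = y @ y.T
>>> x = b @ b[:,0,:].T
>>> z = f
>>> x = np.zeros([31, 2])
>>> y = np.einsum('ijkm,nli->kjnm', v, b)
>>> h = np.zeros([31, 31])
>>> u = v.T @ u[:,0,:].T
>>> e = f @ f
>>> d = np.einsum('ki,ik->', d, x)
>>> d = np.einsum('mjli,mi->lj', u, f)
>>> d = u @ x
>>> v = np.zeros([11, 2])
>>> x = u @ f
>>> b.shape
(3, 2, 11)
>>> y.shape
(11, 31, 3, 31)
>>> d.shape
(31, 11, 31, 2)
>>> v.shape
(11, 2)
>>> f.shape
(31, 31)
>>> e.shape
(31, 31)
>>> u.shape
(31, 11, 31, 31)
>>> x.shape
(31, 11, 31, 31)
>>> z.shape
(31, 31)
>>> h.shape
(31, 31)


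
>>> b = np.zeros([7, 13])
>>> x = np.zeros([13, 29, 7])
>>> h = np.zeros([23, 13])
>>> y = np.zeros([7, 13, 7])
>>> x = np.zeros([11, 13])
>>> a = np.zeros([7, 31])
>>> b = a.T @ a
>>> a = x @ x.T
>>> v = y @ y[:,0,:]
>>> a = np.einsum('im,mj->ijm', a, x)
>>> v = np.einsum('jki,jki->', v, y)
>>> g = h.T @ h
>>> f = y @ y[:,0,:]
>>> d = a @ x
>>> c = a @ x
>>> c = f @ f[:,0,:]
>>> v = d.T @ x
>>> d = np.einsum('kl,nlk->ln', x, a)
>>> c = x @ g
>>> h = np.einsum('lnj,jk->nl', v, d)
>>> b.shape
(31, 31)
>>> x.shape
(11, 13)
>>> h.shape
(13, 13)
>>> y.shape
(7, 13, 7)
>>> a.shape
(11, 13, 11)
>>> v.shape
(13, 13, 13)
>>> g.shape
(13, 13)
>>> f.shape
(7, 13, 7)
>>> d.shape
(13, 11)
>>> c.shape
(11, 13)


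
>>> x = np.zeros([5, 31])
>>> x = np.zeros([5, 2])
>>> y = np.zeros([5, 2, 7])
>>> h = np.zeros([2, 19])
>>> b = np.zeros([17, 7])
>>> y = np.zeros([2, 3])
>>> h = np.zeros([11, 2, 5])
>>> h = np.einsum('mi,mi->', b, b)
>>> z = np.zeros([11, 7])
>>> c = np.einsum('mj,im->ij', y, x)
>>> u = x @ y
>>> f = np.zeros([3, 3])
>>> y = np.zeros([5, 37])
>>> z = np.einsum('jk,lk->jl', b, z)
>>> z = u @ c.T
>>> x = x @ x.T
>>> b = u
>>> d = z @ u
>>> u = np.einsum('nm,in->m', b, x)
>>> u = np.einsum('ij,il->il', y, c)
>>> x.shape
(5, 5)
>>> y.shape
(5, 37)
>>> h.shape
()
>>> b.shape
(5, 3)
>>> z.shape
(5, 5)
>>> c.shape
(5, 3)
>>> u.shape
(5, 3)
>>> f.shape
(3, 3)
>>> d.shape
(5, 3)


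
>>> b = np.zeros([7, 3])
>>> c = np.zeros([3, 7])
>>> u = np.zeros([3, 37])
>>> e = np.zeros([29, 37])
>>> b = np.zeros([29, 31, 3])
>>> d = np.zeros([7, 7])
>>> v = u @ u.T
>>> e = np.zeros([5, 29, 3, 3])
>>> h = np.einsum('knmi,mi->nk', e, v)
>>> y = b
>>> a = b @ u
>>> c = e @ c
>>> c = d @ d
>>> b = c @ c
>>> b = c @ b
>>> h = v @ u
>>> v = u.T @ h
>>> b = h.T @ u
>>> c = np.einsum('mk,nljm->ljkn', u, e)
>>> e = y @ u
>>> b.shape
(37, 37)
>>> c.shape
(29, 3, 37, 5)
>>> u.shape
(3, 37)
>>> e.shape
(29, 31, 37)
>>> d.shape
(7, 7)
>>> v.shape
(37, 37)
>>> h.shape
(3, 37)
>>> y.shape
(29, 31, 3)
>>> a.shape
(29, 31, 37)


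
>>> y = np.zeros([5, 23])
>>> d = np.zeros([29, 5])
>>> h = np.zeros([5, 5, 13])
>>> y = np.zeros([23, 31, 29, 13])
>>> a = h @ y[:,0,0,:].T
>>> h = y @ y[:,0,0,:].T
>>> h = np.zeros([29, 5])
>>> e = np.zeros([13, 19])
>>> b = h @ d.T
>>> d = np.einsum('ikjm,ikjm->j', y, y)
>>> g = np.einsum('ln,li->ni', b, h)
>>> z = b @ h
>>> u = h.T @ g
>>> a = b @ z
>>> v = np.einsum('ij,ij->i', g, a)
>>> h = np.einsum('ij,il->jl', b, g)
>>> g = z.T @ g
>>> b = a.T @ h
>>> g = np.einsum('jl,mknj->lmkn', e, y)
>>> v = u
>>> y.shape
(23, 31, 29, 13)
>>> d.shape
(29,)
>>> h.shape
(29, 5)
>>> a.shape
(29, 5)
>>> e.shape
(13, 19)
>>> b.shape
(5, 5)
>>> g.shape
(19, 23, 31, 29)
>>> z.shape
(29, 5)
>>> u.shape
(5, 5)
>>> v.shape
(5, 5)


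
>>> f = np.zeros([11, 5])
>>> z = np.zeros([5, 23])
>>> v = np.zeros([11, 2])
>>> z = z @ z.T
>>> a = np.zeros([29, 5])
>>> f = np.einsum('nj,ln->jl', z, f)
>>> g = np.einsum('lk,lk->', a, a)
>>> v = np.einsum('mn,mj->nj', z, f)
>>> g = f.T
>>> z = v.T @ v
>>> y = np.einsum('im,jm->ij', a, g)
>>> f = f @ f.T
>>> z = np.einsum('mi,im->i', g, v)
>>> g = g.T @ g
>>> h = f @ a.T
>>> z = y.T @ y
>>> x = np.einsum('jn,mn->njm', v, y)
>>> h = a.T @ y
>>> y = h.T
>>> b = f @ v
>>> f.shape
(5, 5)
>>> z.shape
(11, 11)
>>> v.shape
(5, 11)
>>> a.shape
(29, 5)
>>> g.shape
(5, 5)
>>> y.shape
(11, 5)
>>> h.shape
(5, 11)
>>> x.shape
(11, 5, 29)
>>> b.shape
(5, 11)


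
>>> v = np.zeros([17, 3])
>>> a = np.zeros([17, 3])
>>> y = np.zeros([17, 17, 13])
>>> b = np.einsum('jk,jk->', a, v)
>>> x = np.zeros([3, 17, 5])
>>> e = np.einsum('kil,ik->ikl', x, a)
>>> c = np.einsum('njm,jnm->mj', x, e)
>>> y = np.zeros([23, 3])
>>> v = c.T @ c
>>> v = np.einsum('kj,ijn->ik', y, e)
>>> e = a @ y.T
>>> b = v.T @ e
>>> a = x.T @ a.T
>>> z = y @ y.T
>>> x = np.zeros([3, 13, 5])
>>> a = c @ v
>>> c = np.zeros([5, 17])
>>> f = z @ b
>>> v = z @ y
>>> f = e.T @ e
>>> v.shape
(23, 3)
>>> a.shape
(5, 23)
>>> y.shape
(23, 3)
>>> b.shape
(23, 23)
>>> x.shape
(3, 13, 5)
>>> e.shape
(17, 23)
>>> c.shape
(5, 17)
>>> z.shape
(23, 23)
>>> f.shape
(23, 23)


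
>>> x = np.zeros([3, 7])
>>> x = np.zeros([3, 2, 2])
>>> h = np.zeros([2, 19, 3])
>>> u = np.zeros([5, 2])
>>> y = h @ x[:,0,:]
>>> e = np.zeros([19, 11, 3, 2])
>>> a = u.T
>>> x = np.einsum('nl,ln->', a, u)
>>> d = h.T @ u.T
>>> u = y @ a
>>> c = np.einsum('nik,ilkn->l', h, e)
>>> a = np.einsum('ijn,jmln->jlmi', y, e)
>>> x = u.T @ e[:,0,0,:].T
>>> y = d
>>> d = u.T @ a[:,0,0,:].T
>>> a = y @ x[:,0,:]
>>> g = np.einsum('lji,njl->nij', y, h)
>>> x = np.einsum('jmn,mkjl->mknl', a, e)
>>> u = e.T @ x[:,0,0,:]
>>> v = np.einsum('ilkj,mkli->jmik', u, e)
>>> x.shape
(19, 11, 19, 2)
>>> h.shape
(2, 19, 3)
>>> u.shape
(2, 3, 11, 2)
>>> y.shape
(3, 19, 5)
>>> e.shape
(19, 11, 3, 2)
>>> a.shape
(3, 19, 19)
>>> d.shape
(5, 19, 19)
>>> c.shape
(11,)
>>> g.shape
(2, 5, 19)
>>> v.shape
(2, 19, 2, 11)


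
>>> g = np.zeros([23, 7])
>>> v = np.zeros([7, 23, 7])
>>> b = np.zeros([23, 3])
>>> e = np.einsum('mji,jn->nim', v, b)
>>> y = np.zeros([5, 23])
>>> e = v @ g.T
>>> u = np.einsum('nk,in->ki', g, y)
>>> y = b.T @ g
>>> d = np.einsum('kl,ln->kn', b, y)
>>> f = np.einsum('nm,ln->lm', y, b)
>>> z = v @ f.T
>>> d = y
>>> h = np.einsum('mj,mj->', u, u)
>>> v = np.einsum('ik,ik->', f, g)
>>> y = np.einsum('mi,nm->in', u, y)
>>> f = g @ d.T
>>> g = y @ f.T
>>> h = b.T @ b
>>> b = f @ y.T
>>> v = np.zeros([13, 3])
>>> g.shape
(5, 23)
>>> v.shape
(13, 3)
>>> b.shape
(23, 5)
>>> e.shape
(7, 23, 23)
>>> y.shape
(5, 3)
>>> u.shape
(7, 5)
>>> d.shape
(3, 7)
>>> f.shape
(23, 3)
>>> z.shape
(7, 23, 23)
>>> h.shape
(3, 3)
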